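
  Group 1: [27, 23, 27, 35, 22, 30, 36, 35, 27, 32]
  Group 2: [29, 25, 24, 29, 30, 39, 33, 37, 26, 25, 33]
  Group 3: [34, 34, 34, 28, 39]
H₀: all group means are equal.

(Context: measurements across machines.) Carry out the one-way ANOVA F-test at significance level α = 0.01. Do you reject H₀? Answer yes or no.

Group means [29.40, 30.00, 33.80], grand mean 30.500
SSB = Σnᵢ(x̄ᵢ−x̄)² = 69.300; SSW = ΣΣ(x−x̄ᵢ)² = 539.200
MSB = 69.300/2 = 34.6500; MSW = 539.200/23 = 23.4435
F = MSB/MSW = 1.4780
df = (2, 23)
p-value (upper-tail) = 0.24896
At α=0.01: p ≥ α → fail to reject H₀

reject H₀: no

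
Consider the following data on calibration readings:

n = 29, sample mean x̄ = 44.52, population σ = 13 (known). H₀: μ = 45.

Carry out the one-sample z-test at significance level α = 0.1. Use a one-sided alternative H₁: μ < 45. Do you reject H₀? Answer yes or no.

SE = σ/√n = 13/√29 = 2.4140
z = (x̄−μ₀)/SE = (44.52−45)/2.4140 = -0.1988
p-value (one-sided, H₁ less) = 0.42120
At α=0.1: p ≥ α → fail to reject H₀

reject H₀: no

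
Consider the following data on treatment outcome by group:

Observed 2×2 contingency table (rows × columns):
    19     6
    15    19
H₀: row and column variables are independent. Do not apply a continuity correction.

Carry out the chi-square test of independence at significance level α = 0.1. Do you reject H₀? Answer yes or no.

reject H₀: yes

Row totals [25, 34], col totals [34, 25], n=59
χ² = (19−14.41)²/14.41 + (6−10.59)²/10.59 + (15−19.59)²/19.59 + (19−14.41)²/14.41 = 5.9973
df = 1
p-value (upper-tail) = 0.01433
At α=0.1: p < α → reject H₀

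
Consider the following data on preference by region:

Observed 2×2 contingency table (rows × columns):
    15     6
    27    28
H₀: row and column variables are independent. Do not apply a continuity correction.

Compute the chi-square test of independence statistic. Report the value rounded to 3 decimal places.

Row totals [21, 55], col totals [42, 34], n=76
χ² = (15−11.61)²/11.61 + (6−9.39)²/9.39 + (27−30.39)²/30.39 + (28−24.61)²/24.61 = 3.0672
df = 1

test statistic = 3.067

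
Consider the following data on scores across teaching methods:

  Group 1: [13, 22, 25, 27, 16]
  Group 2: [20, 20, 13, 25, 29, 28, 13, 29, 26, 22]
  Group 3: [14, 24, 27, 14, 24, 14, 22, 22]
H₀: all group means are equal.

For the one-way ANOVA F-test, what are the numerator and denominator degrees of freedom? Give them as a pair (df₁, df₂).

degrees of freedom = [2, 20]

k = 3 groups, N = 23 total
df = (k−1, N−k) = (3−1, 23−3) = (2, 20)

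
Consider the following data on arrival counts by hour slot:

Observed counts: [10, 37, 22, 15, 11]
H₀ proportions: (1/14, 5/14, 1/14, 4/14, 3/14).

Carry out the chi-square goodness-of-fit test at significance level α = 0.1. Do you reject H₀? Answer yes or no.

reject H₀: yes

n = 95; E_i = n·p_i = [6.79, 33.93, 6.79, 27.14, 20.36]
χ² = (10−6.79)²/6.79 + (37−33.93)²/33.93 + (22−6.79)²/6.79 + (15−27.14)²/27.14 + (11−20.36)²/20.36 = 45.6460
df = 4
p-value (upper-tail) = 0.00000
At α=0.1: p < α → reject H₀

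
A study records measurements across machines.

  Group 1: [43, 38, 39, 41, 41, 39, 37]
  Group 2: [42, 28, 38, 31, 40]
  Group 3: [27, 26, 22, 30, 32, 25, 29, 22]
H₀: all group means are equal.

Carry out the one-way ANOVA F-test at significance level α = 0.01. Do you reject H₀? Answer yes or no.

Group means [39.71, 35.80, 26.62], grand mean 33.500
SSB = Σnᵢ(x̄ᵢ−x̄)² = 674.896; SSW = ΣΣ(x−x̄ᵢ)² = 262.104
MSB = 674.896/2 = 337.4482; MSW = 262.104/17 = 15.4179
F = MSB/MSW = 21.8868
df = (2, 17)
p-value (upper-tail) = 0.00002
At α=0.01: p < α → reject H₀

reject H₀: yes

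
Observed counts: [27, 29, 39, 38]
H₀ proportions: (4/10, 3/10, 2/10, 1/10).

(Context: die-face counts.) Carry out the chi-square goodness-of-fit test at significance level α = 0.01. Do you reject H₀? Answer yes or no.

n = 133; E_i = n·p_i = [53.20, 39.90, 26.60, 13.30]
χ² = (27−53.20)²/53.20 + (29−39.90)²/39.90 + (39−26.60)²/26.60 + (38−13.30)²/13.30 = 67.5326
df = 3
p-value (upper-tail) = 0.00000
At α=0.01: p < α → reject H₀

reject H₀: yes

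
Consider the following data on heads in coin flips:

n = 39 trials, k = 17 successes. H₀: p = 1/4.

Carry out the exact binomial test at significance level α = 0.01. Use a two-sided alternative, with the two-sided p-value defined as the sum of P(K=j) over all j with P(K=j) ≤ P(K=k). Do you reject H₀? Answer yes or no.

Exact binomial: n=39, k=17, p₀=1/4=0.2500
P(X=j) = C(n,j)·p₀^j·(1−p₀)^(n−j); p = Σ P(X=j) over j with P(X=j) ≤ P(X=17)
p-value (two-sided) = 0.01445
At α=0.01: p ≥ α → fail to reject H₀

reject H₀: no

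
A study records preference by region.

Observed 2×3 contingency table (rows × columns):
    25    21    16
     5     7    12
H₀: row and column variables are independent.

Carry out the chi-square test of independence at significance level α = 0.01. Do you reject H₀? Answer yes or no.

Row totals [62, 24], col totals [30, 28, 28], n=86
χ² = (25−21.63)²/21.63 + (21−20.19)²/20.19 + (16−20.19)²/20.19 + (5−8.37)²/8.37 + (7−7.81)²/7.81 + (12−7.81)²/7.81 = 5.1122
df = 2
p-value (upper-tail) = 0.07761
At α=0.01: p ≥ α → fail to reject H₀

reject H₀: no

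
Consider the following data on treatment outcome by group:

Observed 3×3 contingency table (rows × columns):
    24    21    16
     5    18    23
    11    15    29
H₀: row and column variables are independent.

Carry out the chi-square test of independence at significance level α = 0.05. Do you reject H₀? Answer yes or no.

reject H₀: yes

Row totals [61, 46, 55], col totals [40, 54, 68], n=162
χ² = (24−15.06)²/15.06 + (21−20.33)²/20.33 + (16−25.60)²/25.60 + (5−11.36)²/11.36 + (18−15.33)²/15.33 + (23−19.31)²/19.31 + (11−13.58)²/13.58 + (15−18.33)²/18.33 + (29−23.09)²/23.09 = 16.2689
df = 4
p-value (upper-tail) = 0.00268
At α=0.05: p < α → reject H₀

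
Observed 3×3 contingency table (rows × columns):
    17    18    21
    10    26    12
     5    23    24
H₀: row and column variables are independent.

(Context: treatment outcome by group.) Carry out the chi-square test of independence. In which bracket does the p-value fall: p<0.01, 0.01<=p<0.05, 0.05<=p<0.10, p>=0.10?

Row totals [56, 48, 52], col totals [32, 67, 57], n=156
χ² = (17−11.49)²/11.49 + (18−24.05)²/24.05 + (21−20.46)²/20.46 + (10−9.85)²/9.85 + (26−20.62)²/20.62 + (12−17.54)²/17.54 + (5−10.67)²/10.67 + (23−22.33)²/22.33 + (24−19.00)²/19.00 = 11.6863
df = 4
p-value (upper-tail) = 0.01984
→ bracket: 0.01<=p<0.05

p-value bracket: 0.01<=p<0.05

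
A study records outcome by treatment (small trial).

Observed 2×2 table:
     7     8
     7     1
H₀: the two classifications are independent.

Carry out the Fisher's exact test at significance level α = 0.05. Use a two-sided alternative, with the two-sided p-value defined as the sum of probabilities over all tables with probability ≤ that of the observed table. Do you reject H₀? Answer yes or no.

reject H₀: no

Margins: r₁=15, r₂=8, c₁=14, c₂=9, n=23
p_obs = C(15,7)·C(8,7)/C(23,14); sum pmf over tables with pmf ≤ p_obs
p-value (two-sided) = 0.08576
At α=0.05: p ≥ α → fail to reject H₀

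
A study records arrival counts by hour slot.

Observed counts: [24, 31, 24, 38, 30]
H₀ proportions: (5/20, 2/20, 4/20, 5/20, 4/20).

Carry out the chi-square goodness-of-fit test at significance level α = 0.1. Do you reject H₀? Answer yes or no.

n = 147; E_i = n·p_i = [36.75, 14.70, 29.40, 36.75, 29.40]
χ² = (24−36.75)²/36.75 + (31−14.70)²/14.70 + (24−29.40)²/29.40 + (38−36.75)²/36.75 + (30−29.40)²/29.40 = 23.5442
df = 4
p-value (upper-tail) = 0.00010
At α=0.1: p < α → reject H₀

reject H₀: yes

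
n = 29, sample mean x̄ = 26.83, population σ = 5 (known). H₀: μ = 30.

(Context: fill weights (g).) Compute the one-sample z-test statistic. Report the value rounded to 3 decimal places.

test statistic = -3.414

SE = σ/√n = 5/√29 = 0.9285
z = (x̄−μ₀)/SE = (26.83−30)/0.9285 = -3.4142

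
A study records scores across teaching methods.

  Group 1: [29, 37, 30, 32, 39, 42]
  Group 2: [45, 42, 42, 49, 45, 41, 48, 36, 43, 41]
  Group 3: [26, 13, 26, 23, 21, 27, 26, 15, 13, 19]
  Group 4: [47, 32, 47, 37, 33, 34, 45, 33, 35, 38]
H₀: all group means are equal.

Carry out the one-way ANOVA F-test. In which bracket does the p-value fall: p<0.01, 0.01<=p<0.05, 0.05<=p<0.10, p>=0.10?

Group means [34.83, 43.20, 20.90, 38.10], grand mean 34.194
SSB = Σnᵢ(x̄ᵢ−x̄)² = 2733.406; SSW = ΣΣ(x−x̄ᵢ)² = 872.233
MSB = 2733.406/3 = 911.1352; MSW = 872.233/32 = 27.2573
F = MSB/MSW = 33.4272
df = (3, 32)
p-value (upper-tail) = 0.00000
→ bracket: p<0.01

p-value bracket: p<0.01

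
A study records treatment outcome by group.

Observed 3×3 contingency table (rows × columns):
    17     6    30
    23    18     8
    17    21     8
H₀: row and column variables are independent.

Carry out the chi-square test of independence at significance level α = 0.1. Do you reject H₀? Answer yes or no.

Row totals [53, 49, 46], col totals [57, 45, 46], n=148
χ² = (17−20.41)²/20.41 + (6−16.11)²/16.11 + (30−16.47)²/16.47 + (23−18.87)²/18.87 + (18−14.90)²/14.90 + (8−15.23)²/15.23 + (17−17.72)²/17.72 + (21−13.99)²/13.99 + (8−14.30)²/14.30 = 29.3274
df = 4
p-value (upper-tail) = 0.00001
At α=0.1: p < α → reject H₀

reject H₀: yes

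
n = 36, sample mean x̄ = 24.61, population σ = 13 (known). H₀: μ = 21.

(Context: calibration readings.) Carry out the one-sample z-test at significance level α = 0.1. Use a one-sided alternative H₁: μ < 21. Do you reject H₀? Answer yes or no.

SE = σ/√n = 13/√36 = 2.1667
z = (x̄−μ₀)/SE = (24.61−21)/2.1667 = 1.6662
p-value (one-sided, H₁ less) = 0.95216
At α=0.1: p ≥ α → fail to reject H₀

reject H₀: no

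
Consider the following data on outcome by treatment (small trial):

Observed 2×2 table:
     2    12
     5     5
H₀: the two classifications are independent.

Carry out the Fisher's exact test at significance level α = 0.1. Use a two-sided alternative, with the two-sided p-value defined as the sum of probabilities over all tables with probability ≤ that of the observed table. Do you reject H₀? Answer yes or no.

reject H₀: yes

Margins: r₁=14, r₂=10, c₁=7, c₂=17, n=24
p_obs = C(14,2)·C(10,5)/C(24,7); sum pmf over tables with pmf ≤ p_obs
p-value (two-sided) = 0.08501
At α=0.1: p < α → reject H₀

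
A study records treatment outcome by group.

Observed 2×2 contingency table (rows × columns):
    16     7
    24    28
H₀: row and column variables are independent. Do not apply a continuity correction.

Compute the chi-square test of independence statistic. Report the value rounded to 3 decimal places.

Row totals [23, 52], col totals [40, 35], n=75
χ² = (16−12.27)²/12.27 + (7−10.73)²/10.73 + (24−27.73)²/27.73 + (28−24.27)²/24.27 = 3.5117
df = 1

test statistic = 3.512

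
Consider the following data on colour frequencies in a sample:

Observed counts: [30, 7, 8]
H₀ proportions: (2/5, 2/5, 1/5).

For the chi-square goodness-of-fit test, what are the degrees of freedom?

df = k − 1 = 3 − 1 = 2

degrees of freedom = 2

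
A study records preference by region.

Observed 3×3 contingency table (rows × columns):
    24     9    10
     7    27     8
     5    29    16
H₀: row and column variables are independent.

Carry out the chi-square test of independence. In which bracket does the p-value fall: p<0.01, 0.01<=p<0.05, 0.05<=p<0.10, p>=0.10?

Row totals [43, 42, 50], col totals [36, 65, 34], n=135
χ² = (24−11.47)²/11.47 + (9−20.70)²/20.70 + (10−10.83)²/10.83 + (7−11.20)²/11.20 + (27−20.22)²/20.22 + (8−10.58)²/10.58 + (5−13.33)²/13.33 + (29−24.07)²/24.07 + (16−12.59)²/12.59 = 31.9920
df = 4
p-value (upper-tail) = 0.00000
→ bracket: p<0.01

p-value bracket: p<0.01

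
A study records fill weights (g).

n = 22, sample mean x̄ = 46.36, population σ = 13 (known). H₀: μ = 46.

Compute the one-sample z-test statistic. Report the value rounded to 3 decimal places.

test statistic = 0.130

SE = σ/√n = 13/√22 = 2.7716
z = (x̄−μ₀)/SE = (46.36−46)/2.7716 = 0.1299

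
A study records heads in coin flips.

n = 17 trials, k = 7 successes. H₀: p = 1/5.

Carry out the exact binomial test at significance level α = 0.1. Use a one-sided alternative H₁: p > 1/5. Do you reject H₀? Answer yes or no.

reject H₀: yes

Exact binomial: n=17, k=7, p₀=1/5=0.2000
P(X≥7) from Σ C(n,i)·p₀^i·(1−p₀)^(n−i)
p-value (one-sided, H₁ greater) = 0.03766
At α=0.1: p < α → reject H₀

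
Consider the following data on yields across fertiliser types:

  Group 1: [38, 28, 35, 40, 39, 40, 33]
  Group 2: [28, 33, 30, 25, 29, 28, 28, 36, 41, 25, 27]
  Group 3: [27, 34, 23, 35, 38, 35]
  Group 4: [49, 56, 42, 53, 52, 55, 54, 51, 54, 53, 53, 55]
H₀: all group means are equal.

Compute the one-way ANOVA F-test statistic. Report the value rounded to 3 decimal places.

test statistic = 52.911

Group means [36.14, 30.00, 32.00, 52.25], grand mean 38.944
SSB = Σnᵢ(x̄ᵢ−x̄)² = 3348.782; SSW = ΣΣ(x−x̄ᵢ)² = 675.107
MSB = 3348.782/3 = 1116.2606; MSW = 675.107/32 = 21.0971
F = MSB/MSW = 52.9106
df = (3, 32)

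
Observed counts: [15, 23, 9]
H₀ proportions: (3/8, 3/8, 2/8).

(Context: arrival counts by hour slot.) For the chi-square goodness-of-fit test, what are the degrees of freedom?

degrees of freedom = 2

df = k − 1 = 3 − 1 = 2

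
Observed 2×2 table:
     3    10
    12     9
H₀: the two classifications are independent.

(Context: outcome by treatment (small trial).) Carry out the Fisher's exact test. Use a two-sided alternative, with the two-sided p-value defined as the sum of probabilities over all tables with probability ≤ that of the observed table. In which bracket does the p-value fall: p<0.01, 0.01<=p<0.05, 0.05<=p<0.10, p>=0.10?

Margins: r₁=13, r₂=21, c₁=15, c₂=19, n=34
p_obs = C(13,3)·C(21,12)/C(34,15); sum pmf over tables with pmf ≤ p_obs
p-value (two-sided) = 0.07899
→ bracket: 0.05<=p<0.10

p-value bracket: 0.05<=p<0.10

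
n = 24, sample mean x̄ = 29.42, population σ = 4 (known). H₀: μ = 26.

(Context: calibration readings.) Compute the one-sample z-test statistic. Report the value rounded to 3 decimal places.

test statistic = 4.189

SE = σ/√n = 4/√24 = 0.8165
z = (x̄−μ₀)/SE = (29.42−26)/0.8165 = 4.1886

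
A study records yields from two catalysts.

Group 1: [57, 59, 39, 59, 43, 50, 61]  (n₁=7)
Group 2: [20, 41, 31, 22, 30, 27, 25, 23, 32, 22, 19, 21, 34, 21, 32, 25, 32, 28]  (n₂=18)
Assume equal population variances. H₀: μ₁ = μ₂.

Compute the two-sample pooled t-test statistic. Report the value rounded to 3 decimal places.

test statistic = 8.472

x̄₁=52.571, s₁=8.715, n₁=7
x̄₂=26.944, s₂=5.965, n₂=18
s_p² = [6·8.715² + 17·5.965²]/23 = 46.1156
SE = √(s_p²·(1/7+1/18)) = 3.0249
t = (52.571−26.944)/3.0249 = 8.4721
df = 23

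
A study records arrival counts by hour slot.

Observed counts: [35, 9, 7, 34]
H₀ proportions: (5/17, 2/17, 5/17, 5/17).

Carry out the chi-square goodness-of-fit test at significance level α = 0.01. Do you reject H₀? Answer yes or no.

reject H₀: yes

n = 85; E_i = n·p_i = [25.00, 10.00, 25.00, 25.00]
χ² = (35−25.00)²/25.00 + (9−10.00)²/10.00 + (7−25.00)²/25.00 + (34−25.00)²/25.00 = 20.3000
df = 3
p-value (upper-tail) = 0.00015
At α=0.01: p < α → reject H₀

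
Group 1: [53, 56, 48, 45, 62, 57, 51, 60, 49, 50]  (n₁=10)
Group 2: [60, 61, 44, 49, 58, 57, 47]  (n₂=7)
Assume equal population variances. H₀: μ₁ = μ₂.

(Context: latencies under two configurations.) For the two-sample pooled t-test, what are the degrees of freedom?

df = n₁ + n₂ − 2 = 10 + 7 − 2 = 15

degrees of freedom = 15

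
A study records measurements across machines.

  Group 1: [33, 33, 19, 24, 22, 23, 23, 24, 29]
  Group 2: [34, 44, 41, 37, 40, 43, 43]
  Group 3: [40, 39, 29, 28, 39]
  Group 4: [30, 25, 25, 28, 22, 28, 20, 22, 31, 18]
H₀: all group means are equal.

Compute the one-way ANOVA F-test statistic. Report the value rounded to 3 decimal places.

Group means [25.56, 40.29, 35.00, 24.90], grand mean 30.194
SSB = Σnᵢ(x̄ᵢ−x̄)² = 1302.288; SSW = ΣΣ(x−x̄ᵢ)² = 588.551
MSB = 1302.288/3 = 434.0960; MSW = 588.551/27 = 21.7982
F = MSB/MSW = 19.9143
df = (3, 27)

test statistic = 19.914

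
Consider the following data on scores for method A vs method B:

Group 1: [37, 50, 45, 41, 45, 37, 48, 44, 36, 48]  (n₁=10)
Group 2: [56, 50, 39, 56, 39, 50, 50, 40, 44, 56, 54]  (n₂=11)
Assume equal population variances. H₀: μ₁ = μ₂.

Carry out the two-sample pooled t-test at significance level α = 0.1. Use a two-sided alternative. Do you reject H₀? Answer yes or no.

x̄₁=43.100, s₁=5.087, n₁=10
x̄₂=48.545, s₂=6.919, n₂=11
s_p² = [9·5.087² + 10·6.919²]/19 = 37.4541
SE = √(s_p²·(1/10+1/11)) = 2.6740
t = (43.100−48.545)/2.6740 = -2.0364
df = 19
p-value (two-sided) = 0.05589
At α=0.1: p < α → reject H₀

reject H₀: yes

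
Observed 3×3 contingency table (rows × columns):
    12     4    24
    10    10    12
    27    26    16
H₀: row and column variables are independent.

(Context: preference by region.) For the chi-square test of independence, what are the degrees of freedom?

df = (r−1)(c−1) = (3−1)·(3−1) = 4

degrees of freedom = 4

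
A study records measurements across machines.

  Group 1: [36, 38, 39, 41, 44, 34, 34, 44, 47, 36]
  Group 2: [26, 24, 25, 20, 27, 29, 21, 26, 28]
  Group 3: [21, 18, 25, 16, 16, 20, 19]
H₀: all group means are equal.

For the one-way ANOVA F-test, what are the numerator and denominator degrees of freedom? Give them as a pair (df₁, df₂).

degrees of freedom = [2, 23]

k = 3 groups, N = 26 total
df = (k−1, N−k) = (3−1, 26−3) = (2, 23)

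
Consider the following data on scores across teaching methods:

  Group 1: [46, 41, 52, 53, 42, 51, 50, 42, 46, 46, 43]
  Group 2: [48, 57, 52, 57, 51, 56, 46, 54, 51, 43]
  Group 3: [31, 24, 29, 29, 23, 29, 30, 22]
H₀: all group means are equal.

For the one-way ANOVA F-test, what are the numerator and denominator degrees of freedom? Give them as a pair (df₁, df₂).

k = 3 groups, N = 29 total
df = (k−1, N−k) = (3−1, 29−3) = (2, 26)

degrees of freedom = [2, 26]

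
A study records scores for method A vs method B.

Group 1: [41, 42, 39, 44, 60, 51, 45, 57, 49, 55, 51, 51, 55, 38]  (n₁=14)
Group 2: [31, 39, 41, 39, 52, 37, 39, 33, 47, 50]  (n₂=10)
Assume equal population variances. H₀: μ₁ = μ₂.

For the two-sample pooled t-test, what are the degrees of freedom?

degrees of freedom = 22

df = n₁ + n₂ − 2 = 14 + 10 − 2 = 22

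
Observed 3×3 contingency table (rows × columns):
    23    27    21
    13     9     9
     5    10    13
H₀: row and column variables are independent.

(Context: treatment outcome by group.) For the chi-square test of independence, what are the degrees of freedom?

degrees of freedom = 4

df = (r−1)(c−1) = (3−1)·(3−1) = 4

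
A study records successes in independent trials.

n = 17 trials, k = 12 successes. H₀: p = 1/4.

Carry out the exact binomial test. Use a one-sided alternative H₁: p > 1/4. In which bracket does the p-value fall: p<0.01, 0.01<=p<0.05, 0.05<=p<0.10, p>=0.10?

Exact binomial: n=17, k=12, p₀=1/4=0.2500
P(X≥12) from Σ C(n,i)·p₀^i·(1−p₀)^(n−i)
p-value (one-sided, H₁ greater) = 0.00010
→ bracket: p<0.01

p-value bracket: p<0.01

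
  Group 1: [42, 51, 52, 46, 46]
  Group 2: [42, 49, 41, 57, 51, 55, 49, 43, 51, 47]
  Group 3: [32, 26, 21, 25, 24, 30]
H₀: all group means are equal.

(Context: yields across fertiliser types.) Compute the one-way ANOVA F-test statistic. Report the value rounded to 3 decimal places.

Group means [47.40, 48.50, 26.33], grand mean 41.905
SSB = Σnᵢ(x̄ᵢ−x̄)² = 2040.776; SSW = ΣΣ(x−x̄ᵢ)² = 407.033
MSB = 2040.776/2 = 1020.3881; MSW = 407.033/18 = 22.6130
F = MSB/MSW = 45.1240
df = (2, 18)

test statistic = 45.124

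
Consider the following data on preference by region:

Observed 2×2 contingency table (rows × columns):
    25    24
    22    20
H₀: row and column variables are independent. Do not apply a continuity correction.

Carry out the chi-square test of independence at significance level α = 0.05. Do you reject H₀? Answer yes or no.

Row totals [49, 42], col totals [47, 44], n=91
χ² = (25−25.31)²/25.31 + (24−23.69)²/23.69 + (22−21.69)²/21.69 + (20−20.31)²/20.31 = 0.0168
df = 1
p-value (upper-tail) = 0.89698
At α=0.05: p ≥ α → fail to reject H₀

reject H₀: no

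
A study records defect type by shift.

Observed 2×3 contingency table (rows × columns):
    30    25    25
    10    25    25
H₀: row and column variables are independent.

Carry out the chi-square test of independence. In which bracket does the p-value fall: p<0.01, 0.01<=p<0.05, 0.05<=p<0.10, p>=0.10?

p-value bracket: 0.01<=p<0.05

Row totals [80, 60], col totals [40, 50, 50], n=140
χ² = (30−22.86)²/22.86 + (25−28.57)²/28.57 + (25−28.57)²/28.57 + (10−17.14)²/17.14 + (25−21.43)²/21.43 + (25−21.43)²/21.43 = 7.2917
df = 2
p-value (upper-tail) = 0.02610
→ bracket: 0.01<=p<0.05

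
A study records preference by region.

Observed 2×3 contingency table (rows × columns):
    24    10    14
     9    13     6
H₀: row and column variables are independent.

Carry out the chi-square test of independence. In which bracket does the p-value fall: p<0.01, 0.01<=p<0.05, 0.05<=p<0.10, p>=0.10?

Row totals [48, 28], col totals [33, 23, 20], n=76
χ² = (24−20.84)²/20.84 + (10−14.53)²/14.53 + (14−12.63)²/12.63 + (9−12.16)²/12.16 + (13−8.47)²/8.47 + (6−7.37)²/7.37 = 5.5292
df = 2
p-value (upper-tail) = 0.06300
→ bracket: 0.05<=p<0.10

p-value bracket: 0.05<=p<0.10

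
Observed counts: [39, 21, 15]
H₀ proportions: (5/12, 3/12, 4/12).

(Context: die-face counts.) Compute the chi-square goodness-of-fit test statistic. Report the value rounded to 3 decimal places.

test statistic = 6.192

n = 75; E_i = n·p_i = [31.25, 18.75, 25.00]
χ² = (39−31.25)²/31.25 + (21−18.75)²/18.75 + (15−25.00)²/25.00 = 6.1920
df = 2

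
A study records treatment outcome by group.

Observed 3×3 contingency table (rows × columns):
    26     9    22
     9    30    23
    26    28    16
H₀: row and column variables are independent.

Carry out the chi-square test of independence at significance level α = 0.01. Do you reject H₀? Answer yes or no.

Row totals [57, 62, 70], col totals [61, 67, 61], n=189
χ² = (26−18.40)²/18.40 + (9−20.21)²/20.21 + (22−18.40)²/18.40 + (9−20.01)²/20.01 + (30−21.98)²/21.98 + (23−20.01)²/20.01 + (26−22.59)²/22.59 + (28−24.81)²/24.81 + (16−22.59)²/22.59 = 22.3418
df = 4
p-value (upper-tail) = 0.00017
At α=0.01: p < α → reject H₀

reject H₀: yes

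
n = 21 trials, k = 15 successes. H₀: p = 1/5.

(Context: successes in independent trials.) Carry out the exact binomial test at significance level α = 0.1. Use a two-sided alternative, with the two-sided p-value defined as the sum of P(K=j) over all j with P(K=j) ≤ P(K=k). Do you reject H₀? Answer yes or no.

Exact binomial: n=21, k=15, p₀=1/5=0.2000
P(X=j) = C(n,j)·p₀^j·(1−p₀)^(n−j); p = Σ P(X=j) over j with P(X=j) ≤ P(X=15)
p-value (two-sided) = 0.00000
At α=0.1: p < α → reject H₀

reject H₀: yes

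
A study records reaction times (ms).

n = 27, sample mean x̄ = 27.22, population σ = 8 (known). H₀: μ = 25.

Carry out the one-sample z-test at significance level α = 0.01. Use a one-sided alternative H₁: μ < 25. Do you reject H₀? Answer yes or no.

SE = σ/√n = 8/√27 = 1.5396
z = (x̄−μ₀)/SE = (27.22−25)/1.5396 = 1.4419
p-value (one-sided, H₁ less) = 0.92534
At α=0.01: p ≥ α → fail to reject H₀

reject H₀: no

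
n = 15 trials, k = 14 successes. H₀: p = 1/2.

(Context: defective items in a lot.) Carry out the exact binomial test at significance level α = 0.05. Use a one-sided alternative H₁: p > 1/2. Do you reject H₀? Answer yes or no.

Exact binomial: n=15, k=14, p₀=1/2=0.5000
P(X≥14) from Σ C(n,i)·p₀^i·(1−p₀)^(n−i)
p-value (one-sided, H₁ greater) = 0.00049
At α=0.05: p < α → reject H₀

reject H₀: yes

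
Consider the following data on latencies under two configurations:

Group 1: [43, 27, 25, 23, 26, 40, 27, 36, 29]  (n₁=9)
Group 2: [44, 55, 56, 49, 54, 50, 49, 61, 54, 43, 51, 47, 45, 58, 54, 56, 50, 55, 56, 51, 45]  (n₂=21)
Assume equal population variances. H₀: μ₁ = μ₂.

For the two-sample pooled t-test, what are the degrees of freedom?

df = n₁ + n₂ − 2 = 9 + 21 − 2 = 28

degrees of freedom = 28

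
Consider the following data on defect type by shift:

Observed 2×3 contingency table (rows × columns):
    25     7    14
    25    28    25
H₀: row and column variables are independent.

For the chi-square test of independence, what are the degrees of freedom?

degrees of freedom = 2

df = (r−1)(c−1) = (2−1)·(3−1) = 2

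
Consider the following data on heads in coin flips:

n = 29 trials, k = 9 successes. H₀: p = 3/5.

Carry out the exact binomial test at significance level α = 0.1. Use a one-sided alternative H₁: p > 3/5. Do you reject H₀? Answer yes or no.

Exact binomial: n=29, k=9, p₀=3/5=0.6000
P(X≥9) from Σ C(n,i)·p₀^i·(1−p₀)^(n−i)
p-value (one-sided, H₁ greater) = 0.99959
At α=0.1: p ≥ α → fail to reject H₀

reject H₀: no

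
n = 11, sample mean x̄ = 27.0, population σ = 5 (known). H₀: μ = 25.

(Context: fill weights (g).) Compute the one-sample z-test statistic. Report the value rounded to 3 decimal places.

SE = σ/√n = 5/√11 = 1.5076
z = (x̄−μ₀)/SE = (27.0−25)/1.5076 = 1.3266

test statistic = 1.327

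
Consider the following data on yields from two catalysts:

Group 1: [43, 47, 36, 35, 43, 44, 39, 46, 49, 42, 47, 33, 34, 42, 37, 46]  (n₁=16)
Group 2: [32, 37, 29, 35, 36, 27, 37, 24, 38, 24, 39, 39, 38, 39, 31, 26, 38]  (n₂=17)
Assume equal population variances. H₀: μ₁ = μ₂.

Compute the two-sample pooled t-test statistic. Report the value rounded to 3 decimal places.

test statistic = 4.273

x̄₁=41.438, s₁=5.138, n₁=16
x̄₂=33.471, s₂=5.547, n₂=17
s_p² = [15·5.138² + 16·5.547²]/31 = 28.6507
SE = √(s_p²·(1/16+1/17)) = 1.8644
t = (41.438−33.471)/1.8644 = 4.2732
df = 31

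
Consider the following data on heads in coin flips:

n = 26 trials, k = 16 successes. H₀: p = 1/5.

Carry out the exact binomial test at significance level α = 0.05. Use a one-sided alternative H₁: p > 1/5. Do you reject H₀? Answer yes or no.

Exact binomial: n=26, k=16, p₀=1/5=0.2000
P(X≥16) from Σ C(n,i)·p₀^i·(1−p₀)^(n−i)
p-value (one-sided, H₁ greater) = 0.00000
At α=0.05: p < α → reject H₀

reject H₀: yes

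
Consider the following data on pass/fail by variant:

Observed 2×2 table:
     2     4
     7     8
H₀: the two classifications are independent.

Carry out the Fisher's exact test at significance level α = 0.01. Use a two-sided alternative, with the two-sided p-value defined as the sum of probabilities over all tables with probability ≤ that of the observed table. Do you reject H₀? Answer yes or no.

reject H₀: no

Margins: r₁=6, r₂=15, c₁=9, c₂=12, n=21
p_obs = C(6,2)·C(15,7)/C(21,9); sum pmf over tables with pmf ≤ p_obs
p-value (two-sided) = 0.65944
At α=0.01: p ≥ α → fail to reject H₀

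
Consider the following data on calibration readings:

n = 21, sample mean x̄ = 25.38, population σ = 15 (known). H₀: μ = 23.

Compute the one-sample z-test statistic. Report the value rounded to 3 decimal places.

test statistic = 0.727

SE = σ/√n = 15/√21 = 3.2733
z = (x̄−μ₀)/SE = (25.38−23)/3.2733 = 0.7271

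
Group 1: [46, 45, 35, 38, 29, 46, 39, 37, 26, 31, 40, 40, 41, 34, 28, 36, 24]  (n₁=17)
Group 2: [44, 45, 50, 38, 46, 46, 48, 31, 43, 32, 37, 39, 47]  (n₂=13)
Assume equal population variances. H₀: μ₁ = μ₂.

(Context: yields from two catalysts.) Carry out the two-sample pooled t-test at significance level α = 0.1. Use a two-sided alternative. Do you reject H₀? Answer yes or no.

x̄₁=36.176, s₁=6.794, n₁=17
x̄₂=42.000, s₂=6.069, n₂=13
s_p² = [16·6.794² + 12·6.069²]/28 = 42.1597
SE = √(s_p²·(1/17+1/13)) = 2.3923
t = (36.176−42.000)/2.3923 = -2.4343
df = 28
p-value (two-sided) = 0.02155
At α=0.1: p < α → reject H₀

reject H₀: yes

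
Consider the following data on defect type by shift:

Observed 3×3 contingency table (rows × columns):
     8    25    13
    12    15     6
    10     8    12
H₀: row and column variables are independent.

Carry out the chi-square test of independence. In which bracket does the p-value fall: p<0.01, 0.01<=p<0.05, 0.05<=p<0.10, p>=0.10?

Row totals [46, 33, 30], col totals [30, 48, 31], n=109
χ² = (8−12.66)²/12.66 + (25−20.26)²/20.26 + (13−13.08)²/13.08 + (12−9.08)²/9.08 + (15−14.53)²/14.53 + (6−9.39)²/9.39 + (10−8.26)²/8.26 + (8−13.21)²/13.21 + (12−8.53)²/8.53 = 8.8330
df = 4
p-value (upper-tail) = 0.06541
→ bracket: 0.05<=p<0.10

p-value bracket: 0.05<=p<0.10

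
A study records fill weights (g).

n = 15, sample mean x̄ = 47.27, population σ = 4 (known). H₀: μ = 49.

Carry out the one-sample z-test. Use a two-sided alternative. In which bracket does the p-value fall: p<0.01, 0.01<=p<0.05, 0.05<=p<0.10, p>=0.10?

p-value bracket: 0.05<=p<0.10

SE = σ/√n = 4/√15 = 1.0328
z = (x̄−μ₀)/SE = (47.27−49)/1.0328 = -1.6751
p-value (two-sided) = 0.09392
→ bracket: 0.05<=p<0.10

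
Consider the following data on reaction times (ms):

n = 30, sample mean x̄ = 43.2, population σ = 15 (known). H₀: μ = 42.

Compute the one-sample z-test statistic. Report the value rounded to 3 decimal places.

test statistic = 0.438

SE = σ/√n = 15/√30 = 2.7386
z = (x̄−μ₀)/SE = (43.2−42)/2.7386 = 0.4382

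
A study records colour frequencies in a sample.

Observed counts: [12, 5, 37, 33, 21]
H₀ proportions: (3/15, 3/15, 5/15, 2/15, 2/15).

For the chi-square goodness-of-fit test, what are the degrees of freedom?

df = k − 1 = 5 − 1 = 4

degrees of freedom = 4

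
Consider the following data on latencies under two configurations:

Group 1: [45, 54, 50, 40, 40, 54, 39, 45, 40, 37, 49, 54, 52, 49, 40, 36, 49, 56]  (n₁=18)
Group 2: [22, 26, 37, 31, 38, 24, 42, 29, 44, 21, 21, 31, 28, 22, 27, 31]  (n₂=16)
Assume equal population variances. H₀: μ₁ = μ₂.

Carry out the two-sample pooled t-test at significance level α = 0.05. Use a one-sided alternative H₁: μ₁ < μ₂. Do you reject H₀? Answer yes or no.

reject H₀: no

x̄₁=46.056, s₁=6.629, n₁=18
x̄₂=29.625, s₂=7.347, n₂=16
s_p² = [17·6.629² + 15·7.347²]/32 = 48.6467
SE = √(s_p²·(1/18+1/16)) = 2.3965
t = (46.056−29.625)/2.3965 = 6.8562
df = 32
p-value (one-sided, H₁ less) = 1.00000
At α=0.05: p ≥ α → fail to reject H₀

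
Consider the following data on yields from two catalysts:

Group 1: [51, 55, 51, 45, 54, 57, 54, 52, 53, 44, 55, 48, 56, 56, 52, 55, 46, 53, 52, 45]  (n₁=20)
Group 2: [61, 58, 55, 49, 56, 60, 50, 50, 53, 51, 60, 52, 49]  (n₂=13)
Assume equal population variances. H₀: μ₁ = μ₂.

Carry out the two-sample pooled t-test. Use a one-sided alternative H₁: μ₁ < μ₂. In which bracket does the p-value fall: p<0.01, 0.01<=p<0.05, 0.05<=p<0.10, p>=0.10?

p-value bracket: 0.05<=p<0.10

x̄₁=51.700, s₁=4.028, n₁=20
x̄₂=54.154, s₂=4.451, n₂=13
s_p² = [19·4.028² + 12·4.451²]/31 = 17.6094
SE = √(s_p²·(1/20+1/13)) = 1.4950
t = (51.700−54.154)/1.4950 = -1.6414
df = 31
p-value (one-sided, H₁ less) = 0.05542
→ bracket: 0.05<=p<0.10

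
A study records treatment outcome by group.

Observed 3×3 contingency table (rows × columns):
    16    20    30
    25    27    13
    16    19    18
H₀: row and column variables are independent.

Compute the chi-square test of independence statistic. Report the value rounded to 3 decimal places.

test statistic = 9.720

Row totals [66, 65, 53], col totals [57, 66, 61], n=184
χ² = (16−20.45)²/20.45 + (20−23.67)²/23.67 + (30−21.88)²/21.88 + (25−20.14)²/20.14 + (27−23.32)²/23.32 + (13−21.55)²/21.55 + (16−16.42)²/16.42 + (19−19.01)²/19.01 + (18−17.57)²/17.57 = 9.7199
df = 4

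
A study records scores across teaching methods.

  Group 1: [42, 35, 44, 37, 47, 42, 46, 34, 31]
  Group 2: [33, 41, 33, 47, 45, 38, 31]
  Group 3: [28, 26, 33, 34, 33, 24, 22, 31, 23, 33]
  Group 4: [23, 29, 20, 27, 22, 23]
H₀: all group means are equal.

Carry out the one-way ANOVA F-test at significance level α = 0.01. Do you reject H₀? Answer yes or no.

reject H₀: yes

Group means [39.78, 38.29, 28.70, 24.00], grand mean 33.031
SSB = Σnᵢ(x̄ᵢ−x̄)² = 1279.885; SSW = ΣΣ(x−x̄ᵢ)² = 749.084
MSB = 1279.885/3 = 426.6282; MSW = 749.084/28 = 26.7530
F = MSB/MSW = 15.9469
df = (3, 28)
p-value (upper-tail) = 0.00000
At α=0.01: p < α → reject H₀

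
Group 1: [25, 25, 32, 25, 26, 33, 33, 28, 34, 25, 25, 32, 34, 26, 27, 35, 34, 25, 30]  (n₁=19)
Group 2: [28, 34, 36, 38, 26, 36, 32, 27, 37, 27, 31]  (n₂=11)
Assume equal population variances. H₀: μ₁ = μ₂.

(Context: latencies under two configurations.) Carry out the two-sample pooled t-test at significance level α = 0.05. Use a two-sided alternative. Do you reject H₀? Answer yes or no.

x̄₁=29.158, s₁=3.948, n₁=19
x̄₂=32.000, s₂=4.472, n₂=11
s_p² = [18·3.948² + 10·4.472²]/28 = 17.1617
SE = √(s_p²·(1/19+1/11)) = 1.5695
t = (29.158−32.000)/1.5695 = -1.8108
df = 28
p-value (two-sided) = 0.08091
At α=0.05: p ≥ α → fail to reject H₀

reject H₀: no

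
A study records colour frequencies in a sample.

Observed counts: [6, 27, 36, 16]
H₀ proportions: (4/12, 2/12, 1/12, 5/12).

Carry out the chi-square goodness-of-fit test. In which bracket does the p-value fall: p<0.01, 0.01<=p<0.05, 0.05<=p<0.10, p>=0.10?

n = 85; E_i = n·p_i = [28.33, 14.17, 7.08, 35.42]
χ² = (6−28.33)²/28.33 + (27−14.17)²/14.17 + (36−7.08)²/7.08 + (16−35.42)²/35.42 = 157.9224
df = 3
p-value (upper-tail) = 0.00000
→ bracket: p<0.01

p-value bracket: p<0.01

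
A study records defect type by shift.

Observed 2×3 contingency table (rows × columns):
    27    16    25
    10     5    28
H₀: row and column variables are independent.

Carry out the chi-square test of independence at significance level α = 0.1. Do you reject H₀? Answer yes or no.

reject H₀: yes

Row totals [68, 43], col totals [37, 21, 53], n=111
χ² = (27−22.67)²/22.67 + (16−12.86)²/12.86 + (25−32.47)²/32.47 + (10−14.33)²/14.33 + (5−8.14)²/8.14 + (28−20.53)²/20.53 = 8.5454
df = 2
p-value (upper-tail) = 0.01394
At α=0.1: p < α → reject H₀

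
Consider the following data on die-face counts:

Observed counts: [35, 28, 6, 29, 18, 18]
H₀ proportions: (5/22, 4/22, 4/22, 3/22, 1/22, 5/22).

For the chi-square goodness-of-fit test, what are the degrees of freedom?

df = k − 1 = 6 − 1 = 5

degrees of freedom = 5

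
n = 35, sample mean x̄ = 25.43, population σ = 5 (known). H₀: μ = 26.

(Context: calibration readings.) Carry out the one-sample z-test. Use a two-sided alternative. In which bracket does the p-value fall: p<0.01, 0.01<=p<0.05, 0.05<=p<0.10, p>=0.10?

SE = σ/√n = 5/√35 = 0.8452
z = (x̄−μ₀)/SE = (25.43−26)/0.8452 = -0.6744
p-value (two-sided) = 0.50004
→ bracket: p>=0.10

p-value bracket: p>=0.10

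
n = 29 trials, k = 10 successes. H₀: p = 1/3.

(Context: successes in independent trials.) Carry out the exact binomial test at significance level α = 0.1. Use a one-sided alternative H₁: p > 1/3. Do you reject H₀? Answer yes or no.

Exact binomial: n=29, k=10, p₀=1/3=0.3333
P(X≥10) from Σ C(n,i)·p₀^i·(1−p₀)^(n−i)
p-value (one-sided, H₁ greater) = 0.51725
At α=0.1: p ≥ α → fail to reject H₀

reject H₀: no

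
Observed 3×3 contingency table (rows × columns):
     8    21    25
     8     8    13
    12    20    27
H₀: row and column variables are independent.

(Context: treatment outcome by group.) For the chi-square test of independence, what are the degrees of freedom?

degrees of freedom = 4

df = (r−1)(c−1) = (3−1)·(3−1) = 4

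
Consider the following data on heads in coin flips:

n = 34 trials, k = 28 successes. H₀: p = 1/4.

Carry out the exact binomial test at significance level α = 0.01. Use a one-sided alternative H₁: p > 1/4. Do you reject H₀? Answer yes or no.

Exact binomial: n=34, k=28, p₀=1/4=0.2500
P(X≥28) from Σ C(n,i)·p₀^i·(1−p₀)^(n−i)
p-value (one-sided, H₁ greater) = 0.00000
At α=0.01: p < α → reject H₀

reject H₀: yes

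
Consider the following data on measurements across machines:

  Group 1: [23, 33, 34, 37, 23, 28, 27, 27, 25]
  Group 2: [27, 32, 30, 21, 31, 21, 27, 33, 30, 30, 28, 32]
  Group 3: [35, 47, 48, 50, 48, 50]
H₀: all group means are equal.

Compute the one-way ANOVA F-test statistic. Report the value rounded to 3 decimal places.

Group means [28.56, 28.50, 46.33], grand mean 32.481
SSB = Σnᵢ(x̄ᵢ−x̄)² = 1480.185; SSW = ΣΣ(x−x̄ᵢ)² = 536.556
MSB = 1480.185/2 = 740.0926; MSW = 536.556/24 = 22.3565
F = MSB/MSW = 33.1042
df = (2, 24)

test statistic = 33.104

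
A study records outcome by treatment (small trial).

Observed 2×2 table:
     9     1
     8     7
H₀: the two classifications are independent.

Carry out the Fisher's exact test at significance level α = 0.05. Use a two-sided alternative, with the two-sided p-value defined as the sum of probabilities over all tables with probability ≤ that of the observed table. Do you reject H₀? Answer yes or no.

Margins: r₁=10, r₂=15, c₁=17, c₂=8, n=25
p_obs = C(10,9)·C(15,8)/C(25,17); sum pmf over tables with pmf ≤ p_obs
p-value (two-sided) = 0.08754
At α=0.05: p ≥ α → fail to reject H₀

reject H₀: no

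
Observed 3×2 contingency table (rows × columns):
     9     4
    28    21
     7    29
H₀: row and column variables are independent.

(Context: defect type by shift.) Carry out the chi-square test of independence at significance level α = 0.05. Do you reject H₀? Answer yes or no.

Row totals [13, 49, 36], col totals [44, 54], n=98
χ² = (9−5.84)²/5.84 + (4−7.16)²/7.16 + (28−22.00)²/22.00 + (21−27.00)²/27.00 + (7−16.16)²/16.16 + (29−19.84)²/19.84 = 15.5086
df = 2
p-value (upper-tail) = 0.00043
At α=0.05: p < α → reject H₀

reject H₀: yes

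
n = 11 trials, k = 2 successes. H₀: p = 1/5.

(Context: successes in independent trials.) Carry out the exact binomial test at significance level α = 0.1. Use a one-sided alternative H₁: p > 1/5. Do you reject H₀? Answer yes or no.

Exact binomial: n=11, k=2, p₀=1/5=0.2000
P(X≥2) from Σ C(n,i)·p₀^i·(1−p₀)^(n−i)
p-value (one-sided, H₁ greater) = 0.67788
At α=0.1: p ≥ α → fail to reject H₀

reject H₀: no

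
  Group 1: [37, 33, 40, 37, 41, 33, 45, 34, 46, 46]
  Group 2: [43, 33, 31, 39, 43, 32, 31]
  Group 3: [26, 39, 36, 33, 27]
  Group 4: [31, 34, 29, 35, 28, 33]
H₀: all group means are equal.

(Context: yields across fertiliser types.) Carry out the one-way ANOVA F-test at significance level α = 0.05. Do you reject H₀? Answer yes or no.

reject H₀: yes

Group means [39.20, 36.00, 32.20, 31.67], grand mean 35.536
SSB = Σnᵢ(x̄ᵢ−x̄)² = 281.231; SSW = ΣΣ(x−x̄ᵢ)² = 591.733
MSB = 281.231/3 = 93.7437; MSW = 591.733/24 = 24.6556
F = MSB/MSW = 3.8021
df = (3, 24)
p-value (upper-tail) = 0.02315
At α=0.05: p < α → reject H₀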